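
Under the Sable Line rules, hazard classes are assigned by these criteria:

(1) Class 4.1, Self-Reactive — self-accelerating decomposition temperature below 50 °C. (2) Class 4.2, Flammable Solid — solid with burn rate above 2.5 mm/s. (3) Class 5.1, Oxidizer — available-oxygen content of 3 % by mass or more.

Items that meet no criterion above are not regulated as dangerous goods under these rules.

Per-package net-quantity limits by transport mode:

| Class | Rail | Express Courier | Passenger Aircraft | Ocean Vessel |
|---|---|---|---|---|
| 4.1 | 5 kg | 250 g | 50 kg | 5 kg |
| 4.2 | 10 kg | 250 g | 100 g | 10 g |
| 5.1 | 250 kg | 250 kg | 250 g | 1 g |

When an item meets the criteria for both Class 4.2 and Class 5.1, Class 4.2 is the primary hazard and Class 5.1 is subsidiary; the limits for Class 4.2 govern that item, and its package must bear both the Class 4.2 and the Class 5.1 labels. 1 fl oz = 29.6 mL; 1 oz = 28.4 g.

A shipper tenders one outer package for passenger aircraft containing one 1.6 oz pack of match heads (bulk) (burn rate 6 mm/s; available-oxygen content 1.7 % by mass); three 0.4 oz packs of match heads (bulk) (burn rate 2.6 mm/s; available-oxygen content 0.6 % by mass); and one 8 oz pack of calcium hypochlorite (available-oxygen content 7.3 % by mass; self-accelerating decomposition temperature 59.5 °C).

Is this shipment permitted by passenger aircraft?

The match heads (bulk) have burn rate 6 mm/s, which is > 2.5 mm/s, so they are Class 4.2 (Flammable Solid).
Match heads (bulk): burn rate 2.6 mm/s > 2.5 mm/s → Class 4.2 (Flammable Solid).
With available-oxygen content 7.3 % by mass (≥ 3 % by mass), the calcium hypochlorite falls in Class 5.1.
Class 4.2 net quantity: (one 1.6 oz pack = 45.44 g) + (three 0.4 oz packs = 34.08 g) = 79.52 g.
79.52 g is within the passenger aircraft limit of 100 g for Class 4.2.
Class 5.1 quantity: one 8 oz pack = 227.2 g.
227.2 g ≤ 250 g (passenger aircraft limit, Class 5.1) — within limit.
Every hazard class is within its passenger aircraft limit and no segregation rule is violated.

Yes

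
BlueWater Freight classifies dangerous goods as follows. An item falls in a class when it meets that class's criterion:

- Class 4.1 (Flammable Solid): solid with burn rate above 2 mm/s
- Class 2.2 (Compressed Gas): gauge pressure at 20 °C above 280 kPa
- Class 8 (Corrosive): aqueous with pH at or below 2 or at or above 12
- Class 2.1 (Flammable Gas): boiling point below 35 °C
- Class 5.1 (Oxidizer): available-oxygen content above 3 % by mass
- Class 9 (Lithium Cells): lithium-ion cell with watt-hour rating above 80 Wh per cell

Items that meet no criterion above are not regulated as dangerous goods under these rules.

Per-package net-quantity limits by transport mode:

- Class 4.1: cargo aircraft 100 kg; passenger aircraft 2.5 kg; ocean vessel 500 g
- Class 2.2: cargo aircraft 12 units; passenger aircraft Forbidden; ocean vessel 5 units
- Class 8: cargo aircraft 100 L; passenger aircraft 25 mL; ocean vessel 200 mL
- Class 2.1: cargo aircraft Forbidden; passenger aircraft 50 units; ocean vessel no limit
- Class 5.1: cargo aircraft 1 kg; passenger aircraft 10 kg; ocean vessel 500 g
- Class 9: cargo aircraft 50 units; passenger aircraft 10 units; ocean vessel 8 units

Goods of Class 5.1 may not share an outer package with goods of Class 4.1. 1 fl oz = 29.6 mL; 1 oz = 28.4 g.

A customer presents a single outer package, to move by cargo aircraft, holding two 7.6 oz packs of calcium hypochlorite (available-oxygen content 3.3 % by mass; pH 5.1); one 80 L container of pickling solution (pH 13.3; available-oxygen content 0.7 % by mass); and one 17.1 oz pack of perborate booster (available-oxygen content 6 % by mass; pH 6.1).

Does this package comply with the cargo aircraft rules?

Calcium hypochlorite: available-oxygen content 3.3 % by mass > 3 % by mass → Class 5.1 (Oxidizer).
pH 13.3 meets the Class 8 criterion (Corrosive), so the pickling solution is Class 8.
With available-oxygen content 6 % by mass (> 3 % by mass), the perborate booster falls in Class 5.1.
Total Class 5.1: (two 7.6 oz packs = 431.68 g) + (one 17.1 oz pack = 485.64 g) = 917.32 g.
917.32 g ≤ 1 kg (cargo aircraft limit, Class 5.1) — within limit.
Class 8 quantity: 80 L.
80 L ≤ 100 L (cargo aircraft limit, Class 8) — within limit.
The segregation rule (Class 5.1 with Class 4.1) does not apply to Class 5.1 with Class 8.
Every hazard class is within its cargo aircraft limit and no segregation rule is violated.

Yes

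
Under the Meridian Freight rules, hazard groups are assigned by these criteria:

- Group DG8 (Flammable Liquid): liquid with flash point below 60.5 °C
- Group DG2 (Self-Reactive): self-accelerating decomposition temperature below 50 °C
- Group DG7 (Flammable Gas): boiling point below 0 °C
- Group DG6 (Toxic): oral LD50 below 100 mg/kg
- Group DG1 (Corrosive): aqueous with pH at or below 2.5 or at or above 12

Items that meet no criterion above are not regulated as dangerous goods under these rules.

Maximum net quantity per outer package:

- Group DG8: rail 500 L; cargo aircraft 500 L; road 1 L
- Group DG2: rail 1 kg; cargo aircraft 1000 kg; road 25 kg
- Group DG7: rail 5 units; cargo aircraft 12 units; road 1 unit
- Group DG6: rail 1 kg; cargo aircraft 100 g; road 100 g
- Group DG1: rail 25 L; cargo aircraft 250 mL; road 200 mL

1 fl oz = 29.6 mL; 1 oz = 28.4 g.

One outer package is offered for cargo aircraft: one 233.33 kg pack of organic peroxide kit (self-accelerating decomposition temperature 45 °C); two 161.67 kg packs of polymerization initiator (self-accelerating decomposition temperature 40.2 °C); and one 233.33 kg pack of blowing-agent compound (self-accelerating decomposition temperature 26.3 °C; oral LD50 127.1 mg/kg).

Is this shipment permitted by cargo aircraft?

Self-accelerating decomposition temperature 45 °C meets the Group DG2 criterion (Self-Reactive), so the organic peroxide kit is Group DG2.
The polymerization initiator has self-accelerating decomposition temperature 40.2 °C, which is < 50 °C, so it is Group DG2 (Self-Reactive).
Self-accelerating decomposition temperature 26.3 °C meets the Group DG2 criterion (Self-Reactive), so the blowing-agent compound is Group DG2.
Group DG2 net quantity: 233.33 kg + (two 161.67 kg packs = 323.34 kg) + 233.33 kg = 790 kg.
That is within the Group DG2 cargo aircraft limit of 1000 kg.

Yes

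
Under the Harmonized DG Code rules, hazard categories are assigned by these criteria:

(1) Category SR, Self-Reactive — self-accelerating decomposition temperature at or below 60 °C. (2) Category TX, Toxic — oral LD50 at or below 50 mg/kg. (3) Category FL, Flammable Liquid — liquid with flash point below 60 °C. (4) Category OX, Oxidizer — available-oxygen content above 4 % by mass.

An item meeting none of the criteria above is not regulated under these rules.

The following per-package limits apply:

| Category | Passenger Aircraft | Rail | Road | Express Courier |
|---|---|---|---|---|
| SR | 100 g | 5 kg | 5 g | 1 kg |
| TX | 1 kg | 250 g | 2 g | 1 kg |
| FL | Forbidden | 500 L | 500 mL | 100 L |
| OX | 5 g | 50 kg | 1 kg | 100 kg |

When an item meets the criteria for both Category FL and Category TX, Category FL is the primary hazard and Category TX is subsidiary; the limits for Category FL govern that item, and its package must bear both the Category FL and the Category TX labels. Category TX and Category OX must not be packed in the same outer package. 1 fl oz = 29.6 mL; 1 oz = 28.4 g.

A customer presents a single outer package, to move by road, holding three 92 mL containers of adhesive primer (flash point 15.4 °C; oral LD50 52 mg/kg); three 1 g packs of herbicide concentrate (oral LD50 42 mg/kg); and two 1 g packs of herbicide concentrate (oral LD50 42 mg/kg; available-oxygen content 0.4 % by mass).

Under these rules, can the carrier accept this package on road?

The adhesive primer has flash point 15.4 °C, which is < 60 °C, so it is Category FL (Flammable Liquid).
The herbicide concentrate has oral LD50 42 mg/kg, which is ≤ 50 mg/kg, so it is Category TX (Toxic).
With oral LD50 42 mg/kg (≤ 50 mg/kg), the herbicide concentrate falls in Category TX.
Category FL quantity: three 92 mL containers = 276 mL.
276 mL ≤ 500 mL (road limit, Category FL) — within limit.
Category TX net quantity: (three 1 g packs = 3 g) + (two 1 g packs = 2 g) = 5 g.
That exceeds the Category TX road limit of 2 g.
The segregation rule (Category TX with Category OX) does not apply to Category FL with Category TX.

No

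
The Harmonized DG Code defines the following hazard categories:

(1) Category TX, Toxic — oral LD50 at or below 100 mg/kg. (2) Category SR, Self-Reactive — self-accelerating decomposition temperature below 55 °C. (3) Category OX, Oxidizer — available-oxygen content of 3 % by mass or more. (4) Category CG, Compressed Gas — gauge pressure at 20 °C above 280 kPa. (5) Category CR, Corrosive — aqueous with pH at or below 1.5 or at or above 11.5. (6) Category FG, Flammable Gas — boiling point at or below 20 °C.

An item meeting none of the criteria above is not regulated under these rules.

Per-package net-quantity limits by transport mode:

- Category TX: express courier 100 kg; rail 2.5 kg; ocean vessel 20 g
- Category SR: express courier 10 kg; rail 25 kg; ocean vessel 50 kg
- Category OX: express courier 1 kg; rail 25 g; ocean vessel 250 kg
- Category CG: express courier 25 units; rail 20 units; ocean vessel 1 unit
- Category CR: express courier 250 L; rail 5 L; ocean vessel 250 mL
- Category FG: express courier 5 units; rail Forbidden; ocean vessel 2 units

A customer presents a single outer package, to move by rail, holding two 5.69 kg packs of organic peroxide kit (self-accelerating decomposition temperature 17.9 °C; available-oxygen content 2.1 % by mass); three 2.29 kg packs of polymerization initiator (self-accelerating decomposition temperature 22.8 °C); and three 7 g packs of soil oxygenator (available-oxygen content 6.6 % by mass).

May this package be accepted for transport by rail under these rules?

Yes

Self-accelerating decomposition temperature 17.9 °C meets the Category SR criterion (Self-Reactive), so the organic peroxide kit is Category SR.
Polymerization initiator: self-accelerating decomposition temperature 22.8 °C < 55 °C → Category SR (Self-Reactive).
Soil oxygenator: available-oxygen content 6.6 % by mass ≥ 3 % by mass → Category OX (Oxidizer).
Category SR net quantity: (two 5.69 kg packs = 11.38 kg) + (three 2.29 kg packs = 6.87 kg) = 18.25 kg.
That is within the Category SR rail limit of 25 kg.
Category OX quantity: three 7 g packs = 21 g.
21 g is within the rail limit of 25 g for Category OX.
Every hazard category is within its rail limit and no segregation rule is violated.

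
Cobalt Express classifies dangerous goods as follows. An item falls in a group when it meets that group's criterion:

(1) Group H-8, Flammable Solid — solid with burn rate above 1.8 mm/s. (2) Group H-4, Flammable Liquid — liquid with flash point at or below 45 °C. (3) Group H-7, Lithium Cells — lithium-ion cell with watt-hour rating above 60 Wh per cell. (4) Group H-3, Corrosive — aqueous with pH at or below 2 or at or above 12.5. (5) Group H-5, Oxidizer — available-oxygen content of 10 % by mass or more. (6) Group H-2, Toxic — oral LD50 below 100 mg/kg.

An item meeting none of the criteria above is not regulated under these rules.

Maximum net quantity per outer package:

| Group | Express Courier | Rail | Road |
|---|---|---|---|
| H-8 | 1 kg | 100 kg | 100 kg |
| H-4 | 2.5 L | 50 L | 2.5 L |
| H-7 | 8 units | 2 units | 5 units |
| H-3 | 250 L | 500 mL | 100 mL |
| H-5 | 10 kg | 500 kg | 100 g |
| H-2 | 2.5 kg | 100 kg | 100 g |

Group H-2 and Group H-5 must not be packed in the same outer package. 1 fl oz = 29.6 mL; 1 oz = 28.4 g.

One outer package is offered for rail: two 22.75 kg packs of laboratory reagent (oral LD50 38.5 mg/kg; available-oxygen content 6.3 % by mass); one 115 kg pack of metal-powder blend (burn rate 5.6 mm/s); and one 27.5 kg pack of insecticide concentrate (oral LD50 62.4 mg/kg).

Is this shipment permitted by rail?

No

The laboratory reagent has oral LD50 38.5 mg/kg, which is < 100 mg/kg, so it is Group H-2 (Toxic).
Burn rate 5.6 mm/s meets the Group H-8 criterion (Flammable Solid), so the metal-powder blend is Group H-8.
With oral LD50 62.4 mg/kg (< 100 mg/kg), the insecticide concentrate falls in Group H-2.
Group H-8 quantity: 115 kg.
115 kg > 100 kg (rail limit, Group H-8) — over the limit.
Total Group H-2: (two 22.75 kg packs = 45.5 kg) + 27.5 kg = 73 kg.
73 kg ≤ 100 kg (rail limit, Group H-2) — within limit.
The segregation rule (Group H-2 with Group H-5) does not apply to Group H-8 with Group H-2.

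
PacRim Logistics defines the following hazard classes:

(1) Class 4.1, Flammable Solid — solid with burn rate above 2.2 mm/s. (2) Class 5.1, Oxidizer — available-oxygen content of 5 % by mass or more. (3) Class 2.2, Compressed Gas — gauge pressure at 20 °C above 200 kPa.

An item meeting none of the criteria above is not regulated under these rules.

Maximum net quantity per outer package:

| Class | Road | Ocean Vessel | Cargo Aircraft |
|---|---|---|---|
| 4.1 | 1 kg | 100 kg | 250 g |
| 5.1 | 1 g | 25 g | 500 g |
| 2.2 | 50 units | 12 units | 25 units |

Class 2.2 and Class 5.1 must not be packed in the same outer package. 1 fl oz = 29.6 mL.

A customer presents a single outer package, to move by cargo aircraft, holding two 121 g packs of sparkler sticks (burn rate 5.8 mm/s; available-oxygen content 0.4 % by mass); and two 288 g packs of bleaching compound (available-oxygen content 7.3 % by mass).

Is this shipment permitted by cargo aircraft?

No

With burn rate 5.8 mm/s (> 2.2 mm/s), the sparkler sticks fall in Class 4.1.
With available-oxygen content 7.3 % by mass (≥ 5 % by mass), the bleaching compound falls in Class 5.1.
Class 4.1 quantity: two 121 g packs = 242 g.
242 g ≤ 250 g (cargo aircraft limit, Class 4.1) — within limit.
Class 5.1 quantity: two 288 g packs = 576 g.
576 g exceeds the cargo aircraft limit of 500 g for Class 5.1.
The segregation rule (Class 2.2 with Class 5.1) does not apply to Class 4.1 with Class 5.1.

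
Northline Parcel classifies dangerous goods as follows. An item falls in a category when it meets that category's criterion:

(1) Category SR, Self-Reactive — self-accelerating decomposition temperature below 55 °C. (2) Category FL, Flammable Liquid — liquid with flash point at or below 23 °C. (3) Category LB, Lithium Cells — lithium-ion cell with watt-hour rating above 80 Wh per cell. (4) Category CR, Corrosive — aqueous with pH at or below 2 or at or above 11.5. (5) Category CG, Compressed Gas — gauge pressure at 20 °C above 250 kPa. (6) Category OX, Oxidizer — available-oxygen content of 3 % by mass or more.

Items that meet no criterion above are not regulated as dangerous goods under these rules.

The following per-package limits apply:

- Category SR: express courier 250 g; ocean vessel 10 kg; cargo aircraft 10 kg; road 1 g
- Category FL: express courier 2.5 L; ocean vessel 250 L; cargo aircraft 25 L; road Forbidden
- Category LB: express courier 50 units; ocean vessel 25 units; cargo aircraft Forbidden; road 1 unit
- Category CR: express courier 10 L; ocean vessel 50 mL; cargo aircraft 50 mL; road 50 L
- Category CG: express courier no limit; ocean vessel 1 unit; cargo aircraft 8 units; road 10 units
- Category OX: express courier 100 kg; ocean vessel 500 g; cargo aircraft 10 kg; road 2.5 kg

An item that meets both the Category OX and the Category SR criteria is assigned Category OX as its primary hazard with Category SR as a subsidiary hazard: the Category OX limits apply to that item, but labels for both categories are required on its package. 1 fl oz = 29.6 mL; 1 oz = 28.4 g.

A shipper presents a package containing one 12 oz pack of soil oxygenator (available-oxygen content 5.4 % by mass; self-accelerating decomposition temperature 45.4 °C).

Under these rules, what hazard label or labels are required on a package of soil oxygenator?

Soil oxygenator: available-oxygen content 5.4 % by mass ≥ 3 % by mass → Category OX (Oxidizer).
The soil oxygenator has self-accelerating decomposition temperature 45.4 °C, which is < 55 °C, so it is Category SR (Self-Reactive).
By the precedence rule Category OX is primary and Category SR is subsidiary, and that rule requires both labels on the package.

Category OX and SR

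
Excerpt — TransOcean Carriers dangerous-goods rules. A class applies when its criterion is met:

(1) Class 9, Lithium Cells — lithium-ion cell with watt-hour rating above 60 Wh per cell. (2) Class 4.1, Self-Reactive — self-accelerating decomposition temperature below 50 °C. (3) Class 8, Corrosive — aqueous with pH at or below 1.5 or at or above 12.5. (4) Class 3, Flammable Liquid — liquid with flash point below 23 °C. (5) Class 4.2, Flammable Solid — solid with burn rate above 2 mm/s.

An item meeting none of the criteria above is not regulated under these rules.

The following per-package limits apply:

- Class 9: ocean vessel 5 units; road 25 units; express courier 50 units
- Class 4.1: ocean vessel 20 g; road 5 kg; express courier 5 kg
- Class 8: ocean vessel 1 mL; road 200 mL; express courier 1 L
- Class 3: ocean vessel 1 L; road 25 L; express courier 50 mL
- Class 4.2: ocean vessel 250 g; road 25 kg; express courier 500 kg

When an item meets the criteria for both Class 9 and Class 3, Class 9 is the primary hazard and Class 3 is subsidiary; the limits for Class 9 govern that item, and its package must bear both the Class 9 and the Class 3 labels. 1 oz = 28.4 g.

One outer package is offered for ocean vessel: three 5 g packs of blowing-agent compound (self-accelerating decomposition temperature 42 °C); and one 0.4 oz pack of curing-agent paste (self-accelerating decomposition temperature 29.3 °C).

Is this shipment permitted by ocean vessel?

With self-accelerating decomposition temperature 42 °C (< 50 °C), the blowing-agent compound falls in Class 4.1.
Curing-agent paste: self-accelerating decomposition temperature 29.3 °C < 50 °C → Class 4.1 (Self-Reactive).
Class 4.1 net quantity: (three 5 g packs = 15 g) + (one 0.4 oz pack = 11.36 g) = 26.36 g.
26.36 g exceeds the ocean vessel limit of 20 g for Class 4.1.

No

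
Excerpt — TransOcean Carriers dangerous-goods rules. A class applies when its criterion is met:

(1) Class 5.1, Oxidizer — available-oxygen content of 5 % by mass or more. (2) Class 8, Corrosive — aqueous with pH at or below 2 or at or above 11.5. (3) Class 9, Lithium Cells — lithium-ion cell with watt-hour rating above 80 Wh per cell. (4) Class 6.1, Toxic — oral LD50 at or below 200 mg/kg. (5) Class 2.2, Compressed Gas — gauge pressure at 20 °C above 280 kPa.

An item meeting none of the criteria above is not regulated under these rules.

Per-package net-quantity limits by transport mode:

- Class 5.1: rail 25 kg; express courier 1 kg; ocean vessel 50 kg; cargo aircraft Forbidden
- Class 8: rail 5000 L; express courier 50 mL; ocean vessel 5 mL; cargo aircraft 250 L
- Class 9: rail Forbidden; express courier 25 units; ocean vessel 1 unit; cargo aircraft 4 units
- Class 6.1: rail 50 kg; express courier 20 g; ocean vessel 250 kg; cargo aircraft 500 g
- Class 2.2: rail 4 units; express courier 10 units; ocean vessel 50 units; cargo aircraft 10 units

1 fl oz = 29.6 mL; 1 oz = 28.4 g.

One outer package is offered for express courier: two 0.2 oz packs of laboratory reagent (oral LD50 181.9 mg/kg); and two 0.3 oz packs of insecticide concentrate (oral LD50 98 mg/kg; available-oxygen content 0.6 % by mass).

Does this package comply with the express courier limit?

With oral LD50 181.9 mg/kg (≤ 200 mg/kg), the laboratory reagent falls in Class 6.1.
Insecticide concentrate: oral LD50 98 mg/kg ≤ 200 mg/kg → Class 6.1 (Toxic).
Total Class 6.1: (two 0.2 oz packs = 11.36 g) + (two 0.3 oz packs = 17.04 g) = 28.4 g.
That exceeds the Class 6.1 express courier limit of 20 g.

No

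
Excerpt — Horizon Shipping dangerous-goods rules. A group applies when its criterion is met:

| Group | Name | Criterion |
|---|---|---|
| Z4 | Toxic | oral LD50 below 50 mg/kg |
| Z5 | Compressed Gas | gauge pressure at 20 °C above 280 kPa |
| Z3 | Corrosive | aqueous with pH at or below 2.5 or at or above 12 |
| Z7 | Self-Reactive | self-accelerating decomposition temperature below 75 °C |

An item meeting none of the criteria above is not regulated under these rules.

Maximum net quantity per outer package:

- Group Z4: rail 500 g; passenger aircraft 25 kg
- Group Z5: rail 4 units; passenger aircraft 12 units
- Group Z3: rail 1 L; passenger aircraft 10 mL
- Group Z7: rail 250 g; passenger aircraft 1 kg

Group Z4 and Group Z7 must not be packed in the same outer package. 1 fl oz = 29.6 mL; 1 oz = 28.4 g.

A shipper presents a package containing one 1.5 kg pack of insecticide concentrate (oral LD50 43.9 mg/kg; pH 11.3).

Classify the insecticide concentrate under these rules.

The insecticide concentrate has oral LD50 43.9 mg/kg, which is < 50 mg/kg, so it is Group Z4 (Toxic).

Group Z4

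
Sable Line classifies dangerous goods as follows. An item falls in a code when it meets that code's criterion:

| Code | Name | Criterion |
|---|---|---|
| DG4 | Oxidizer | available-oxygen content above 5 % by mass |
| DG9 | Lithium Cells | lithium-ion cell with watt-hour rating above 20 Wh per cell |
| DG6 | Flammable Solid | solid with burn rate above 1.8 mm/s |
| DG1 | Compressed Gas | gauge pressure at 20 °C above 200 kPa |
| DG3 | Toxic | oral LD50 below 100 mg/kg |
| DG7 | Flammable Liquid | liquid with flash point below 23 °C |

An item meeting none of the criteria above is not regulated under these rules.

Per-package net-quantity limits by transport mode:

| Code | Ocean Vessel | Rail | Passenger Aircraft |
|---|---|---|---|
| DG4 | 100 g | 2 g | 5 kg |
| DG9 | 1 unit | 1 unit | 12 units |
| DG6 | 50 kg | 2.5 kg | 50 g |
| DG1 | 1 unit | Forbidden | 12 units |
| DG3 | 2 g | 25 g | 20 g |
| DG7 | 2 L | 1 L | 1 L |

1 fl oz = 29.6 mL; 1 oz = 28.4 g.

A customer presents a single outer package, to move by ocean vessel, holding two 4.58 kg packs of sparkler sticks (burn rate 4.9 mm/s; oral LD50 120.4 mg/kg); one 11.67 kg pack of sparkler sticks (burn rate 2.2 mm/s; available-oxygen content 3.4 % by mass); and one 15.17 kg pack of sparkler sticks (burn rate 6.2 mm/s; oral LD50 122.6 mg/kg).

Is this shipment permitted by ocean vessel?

Yes

Sparkler sticks: burn rate 4.9 mm/s > 1.8 mm/s → Code DG6 (Flammable Solid).
The sparkler sticks have burn rate 2.2 mm/s, which is > 1.8 mm/s, so they are Code DG6 (Flammable Solid).
With burn rate 6.2 mm/s (> 1.8 mm/s), the sparkler sticks fall in Code DG6.
Total Code DG6: (two 4.58 kg packs = 9.16 kg) + 11.67 kg + 15.17 kg = 36 kg.
36 kg is within the ocean vessel limit of 50 kg for Code DG6.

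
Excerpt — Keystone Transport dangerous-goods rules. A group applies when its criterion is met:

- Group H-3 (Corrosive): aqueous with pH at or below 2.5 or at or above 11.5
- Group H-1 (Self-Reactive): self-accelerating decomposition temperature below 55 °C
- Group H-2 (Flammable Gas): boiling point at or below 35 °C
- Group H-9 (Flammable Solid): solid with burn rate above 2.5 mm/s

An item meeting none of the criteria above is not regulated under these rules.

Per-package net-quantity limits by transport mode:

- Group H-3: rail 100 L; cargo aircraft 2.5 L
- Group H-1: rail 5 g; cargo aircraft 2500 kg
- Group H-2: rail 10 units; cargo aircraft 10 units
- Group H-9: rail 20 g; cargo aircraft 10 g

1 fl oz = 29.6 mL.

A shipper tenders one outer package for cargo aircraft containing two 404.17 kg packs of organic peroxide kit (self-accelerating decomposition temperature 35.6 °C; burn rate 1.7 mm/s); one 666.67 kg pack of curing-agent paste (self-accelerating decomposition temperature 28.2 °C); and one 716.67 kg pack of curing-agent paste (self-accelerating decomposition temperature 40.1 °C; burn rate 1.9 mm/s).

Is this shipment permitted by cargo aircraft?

Yes

With self-accelerating decomposition temperature 35.6 °C (< 55 °C), the organic peroxide kit falls in Group H-1.
The curing-agent paste has self-accelerating decomposition temperature 28.2 °C, which is < 55 °C, so it is Group H-1 (Self-Reactive).
Curing-agent paste: self-accelerating decomposition temperature 40.1 °C < 55 °C → Group H-1 (Self-Reactive).
Total Group H-1: (two 404.17 kg packs = 808.34 kg) + 666.67 kg + 716.67 kg = 2191.68 kg.
2191.68 kg ≤ 2500 kg (cargo aircraft limit, Group H-1) — within limit.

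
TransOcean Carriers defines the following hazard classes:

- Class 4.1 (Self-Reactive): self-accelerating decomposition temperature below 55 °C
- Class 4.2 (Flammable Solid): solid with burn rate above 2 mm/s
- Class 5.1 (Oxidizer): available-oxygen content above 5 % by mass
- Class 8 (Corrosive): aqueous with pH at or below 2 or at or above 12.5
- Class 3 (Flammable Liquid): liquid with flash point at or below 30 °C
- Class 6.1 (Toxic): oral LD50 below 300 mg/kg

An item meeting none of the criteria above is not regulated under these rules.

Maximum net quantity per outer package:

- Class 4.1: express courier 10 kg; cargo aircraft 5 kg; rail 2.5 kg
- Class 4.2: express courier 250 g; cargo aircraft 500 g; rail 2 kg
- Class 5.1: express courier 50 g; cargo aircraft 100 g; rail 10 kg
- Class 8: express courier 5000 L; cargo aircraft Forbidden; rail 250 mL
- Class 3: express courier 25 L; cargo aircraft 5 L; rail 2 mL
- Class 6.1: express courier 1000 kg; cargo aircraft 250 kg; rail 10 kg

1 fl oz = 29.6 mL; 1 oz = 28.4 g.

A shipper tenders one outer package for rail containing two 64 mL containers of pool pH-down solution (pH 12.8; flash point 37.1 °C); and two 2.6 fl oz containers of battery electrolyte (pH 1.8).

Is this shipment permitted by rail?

No

The pool pH-down solution has pH 12.8, which is ≥ 12.5, so it is Class 8 (Corrosive).
Battery electrolyte: pH 1.8 ≤ 2 → Class 8 (Corrosive).
Class 8 net quantity: (two 64 mL containers = 128 mL) + (two 2.6 fl oz containers = 153.92 mL) = 281.92 mL.
281.92 mL exceeds the rail limit of 250 mL for Class 8.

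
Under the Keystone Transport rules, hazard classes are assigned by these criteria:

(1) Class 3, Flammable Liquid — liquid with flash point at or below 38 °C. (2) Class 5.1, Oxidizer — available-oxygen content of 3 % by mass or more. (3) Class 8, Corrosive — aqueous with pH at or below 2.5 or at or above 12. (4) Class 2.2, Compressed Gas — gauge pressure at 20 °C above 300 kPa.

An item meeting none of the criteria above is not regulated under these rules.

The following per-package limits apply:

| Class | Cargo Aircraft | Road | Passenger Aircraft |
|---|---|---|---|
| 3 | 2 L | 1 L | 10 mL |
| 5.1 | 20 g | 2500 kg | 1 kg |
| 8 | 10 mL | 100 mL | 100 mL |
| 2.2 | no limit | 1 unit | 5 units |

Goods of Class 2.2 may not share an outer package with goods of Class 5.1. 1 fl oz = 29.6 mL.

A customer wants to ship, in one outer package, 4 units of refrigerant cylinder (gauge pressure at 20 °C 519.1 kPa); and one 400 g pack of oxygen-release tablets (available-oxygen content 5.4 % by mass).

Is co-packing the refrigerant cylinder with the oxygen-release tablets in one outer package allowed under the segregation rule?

No

Gauge pressure at 20 °C 519.1 kPa meets the Class 2.2 criterion (Compressed Gas), so the refrigerant cylinder is Class 2.2.
Available-oxygen content 5.4 % by mass meets the Class 5.1 criterion (Oxidizer), so the oxygen-release tablets are Class 5.1.
Class 2.2 and Class 5.1 may not share an outer package.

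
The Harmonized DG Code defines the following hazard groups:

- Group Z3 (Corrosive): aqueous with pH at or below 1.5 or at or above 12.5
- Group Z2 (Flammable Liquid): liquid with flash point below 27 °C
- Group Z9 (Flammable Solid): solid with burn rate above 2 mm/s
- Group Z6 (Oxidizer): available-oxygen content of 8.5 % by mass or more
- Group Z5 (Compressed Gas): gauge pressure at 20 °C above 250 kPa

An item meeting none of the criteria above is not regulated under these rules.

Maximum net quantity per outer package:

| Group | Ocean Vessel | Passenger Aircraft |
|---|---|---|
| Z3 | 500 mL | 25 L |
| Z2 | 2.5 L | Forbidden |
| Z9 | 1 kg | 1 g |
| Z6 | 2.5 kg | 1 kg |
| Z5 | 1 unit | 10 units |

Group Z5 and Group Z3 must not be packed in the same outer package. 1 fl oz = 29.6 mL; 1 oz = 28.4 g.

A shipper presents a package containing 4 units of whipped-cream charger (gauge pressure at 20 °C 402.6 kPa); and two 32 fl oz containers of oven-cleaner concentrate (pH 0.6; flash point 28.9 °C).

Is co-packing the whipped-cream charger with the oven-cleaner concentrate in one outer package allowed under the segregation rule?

No

With gauge pressure at 20 °C 402.6 kPa (> 250 kPa), the whipped-cream charger falls in Group Z5.
Oven-cleaner concentrate: pH 0.6 ≤ 1.5 → Group Z3 (Corrosive).
Group Z5 and Group Z3 may not share an outer package.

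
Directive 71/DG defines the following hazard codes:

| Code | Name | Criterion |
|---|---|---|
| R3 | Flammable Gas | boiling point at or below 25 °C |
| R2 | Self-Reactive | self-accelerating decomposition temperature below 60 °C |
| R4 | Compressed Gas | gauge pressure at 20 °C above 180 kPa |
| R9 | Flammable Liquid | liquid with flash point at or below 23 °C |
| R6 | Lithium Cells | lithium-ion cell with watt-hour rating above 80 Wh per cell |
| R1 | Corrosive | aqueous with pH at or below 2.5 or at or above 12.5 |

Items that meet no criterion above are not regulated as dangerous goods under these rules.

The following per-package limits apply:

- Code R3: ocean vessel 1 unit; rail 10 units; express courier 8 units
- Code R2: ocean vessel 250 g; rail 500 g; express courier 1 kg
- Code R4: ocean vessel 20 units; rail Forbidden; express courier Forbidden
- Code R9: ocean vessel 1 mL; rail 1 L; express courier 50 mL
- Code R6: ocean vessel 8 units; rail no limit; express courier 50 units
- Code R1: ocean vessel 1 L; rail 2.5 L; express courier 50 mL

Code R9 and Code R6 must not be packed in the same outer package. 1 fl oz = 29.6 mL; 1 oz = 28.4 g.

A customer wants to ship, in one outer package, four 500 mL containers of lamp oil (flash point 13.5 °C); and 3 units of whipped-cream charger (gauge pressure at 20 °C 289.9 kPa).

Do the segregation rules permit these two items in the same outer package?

Yes

With flash point 13.5 °C (≤ 23 °C), the lamp oil falls in Code R9.
Whipped-cream charger: gauge pressure at 20 °C 289.9 kPa > 180 kPa → Code R4 (Compressed Gas).
No segregation rule bars Code R9 with Code R4.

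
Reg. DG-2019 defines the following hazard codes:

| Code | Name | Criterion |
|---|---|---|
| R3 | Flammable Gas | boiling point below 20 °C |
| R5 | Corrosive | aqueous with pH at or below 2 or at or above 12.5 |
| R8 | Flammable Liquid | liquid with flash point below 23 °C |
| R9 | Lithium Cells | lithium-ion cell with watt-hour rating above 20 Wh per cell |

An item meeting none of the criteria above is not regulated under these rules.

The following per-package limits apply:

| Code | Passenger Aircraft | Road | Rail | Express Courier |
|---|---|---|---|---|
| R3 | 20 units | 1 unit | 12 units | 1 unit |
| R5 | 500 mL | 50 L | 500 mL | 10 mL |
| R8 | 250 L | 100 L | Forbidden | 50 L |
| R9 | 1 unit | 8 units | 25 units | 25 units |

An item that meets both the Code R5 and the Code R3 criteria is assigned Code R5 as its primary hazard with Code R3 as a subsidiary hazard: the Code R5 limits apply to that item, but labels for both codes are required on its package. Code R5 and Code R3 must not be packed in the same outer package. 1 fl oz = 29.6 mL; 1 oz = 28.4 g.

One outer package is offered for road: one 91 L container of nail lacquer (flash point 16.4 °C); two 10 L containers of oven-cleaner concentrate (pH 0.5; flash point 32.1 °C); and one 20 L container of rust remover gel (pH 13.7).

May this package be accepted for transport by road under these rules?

The nail lacquer has flash point 16.4 °C, which is < 23 °C, so it is Code R8 (Flammable Liquid).
With pH 0.5 (≤ 2), the oven-cleaner concentrate falls in Code R5.
Rust remover gel: pH 13.7 ≥ 12.5 → Code R5 (Corrosive).
Total Code R5: (two 10 L containers = 20 L) + 20 L = 40 L.
That is within the Code R5 road limit of 50 L.
Code R8 quantity: 91 L.
91 L ≤ 100 L (road limit, Code R8) — within limit.
The segregation rule (Code R5 with Code R3) does not apply to Code R5 with Code R8.
Every hazard code is within its road limit and no segregation rule is violated.

Yes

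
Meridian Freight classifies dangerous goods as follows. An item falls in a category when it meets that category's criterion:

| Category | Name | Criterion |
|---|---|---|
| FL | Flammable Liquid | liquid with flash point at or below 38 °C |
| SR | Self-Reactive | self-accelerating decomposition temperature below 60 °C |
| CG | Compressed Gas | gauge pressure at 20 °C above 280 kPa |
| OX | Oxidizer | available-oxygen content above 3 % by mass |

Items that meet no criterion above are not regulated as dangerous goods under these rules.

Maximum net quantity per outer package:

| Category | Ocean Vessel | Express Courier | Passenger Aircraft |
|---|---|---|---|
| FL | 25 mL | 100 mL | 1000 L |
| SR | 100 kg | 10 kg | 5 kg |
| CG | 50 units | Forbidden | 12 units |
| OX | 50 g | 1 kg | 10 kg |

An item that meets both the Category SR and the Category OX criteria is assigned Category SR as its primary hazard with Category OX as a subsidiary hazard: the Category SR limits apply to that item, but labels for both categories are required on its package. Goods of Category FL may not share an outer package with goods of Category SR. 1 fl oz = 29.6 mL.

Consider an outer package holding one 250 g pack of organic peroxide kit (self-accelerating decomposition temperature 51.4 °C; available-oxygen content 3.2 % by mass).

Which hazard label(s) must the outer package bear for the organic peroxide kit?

Category OX and SR

Self-accelerating decomposition temperature 51.4 °C meets the Category SR criterion (Self-Reactive), so the organic peroxide kit is Category SR.
Organic peroxide kit: available-oxygen content 3.2 % by mass > 3 % by mass → Category OX (Oxidizer).
By the precedence rule Category SR is primary and Category OX is subsidiary, and that rule requires both labels on the package.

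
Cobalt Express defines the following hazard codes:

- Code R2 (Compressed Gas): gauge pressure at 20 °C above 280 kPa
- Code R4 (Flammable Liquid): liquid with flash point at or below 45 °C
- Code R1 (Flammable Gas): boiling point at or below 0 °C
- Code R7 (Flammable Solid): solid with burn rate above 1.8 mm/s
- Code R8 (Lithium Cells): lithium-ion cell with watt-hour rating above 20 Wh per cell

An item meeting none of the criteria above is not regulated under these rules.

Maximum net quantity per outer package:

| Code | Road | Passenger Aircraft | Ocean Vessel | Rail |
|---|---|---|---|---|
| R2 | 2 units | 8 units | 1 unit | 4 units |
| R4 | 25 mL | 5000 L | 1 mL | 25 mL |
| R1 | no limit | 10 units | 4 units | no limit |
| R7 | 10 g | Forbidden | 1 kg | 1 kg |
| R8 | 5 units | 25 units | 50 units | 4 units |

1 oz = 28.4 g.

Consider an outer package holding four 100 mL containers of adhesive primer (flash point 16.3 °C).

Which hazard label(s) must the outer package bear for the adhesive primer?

Code R4

The adhesive primer has flash point 16.3 °C, which is ≤ 45 °C, so it is Code R4 (Flammable Liquid).
Only the Code R4 label is required.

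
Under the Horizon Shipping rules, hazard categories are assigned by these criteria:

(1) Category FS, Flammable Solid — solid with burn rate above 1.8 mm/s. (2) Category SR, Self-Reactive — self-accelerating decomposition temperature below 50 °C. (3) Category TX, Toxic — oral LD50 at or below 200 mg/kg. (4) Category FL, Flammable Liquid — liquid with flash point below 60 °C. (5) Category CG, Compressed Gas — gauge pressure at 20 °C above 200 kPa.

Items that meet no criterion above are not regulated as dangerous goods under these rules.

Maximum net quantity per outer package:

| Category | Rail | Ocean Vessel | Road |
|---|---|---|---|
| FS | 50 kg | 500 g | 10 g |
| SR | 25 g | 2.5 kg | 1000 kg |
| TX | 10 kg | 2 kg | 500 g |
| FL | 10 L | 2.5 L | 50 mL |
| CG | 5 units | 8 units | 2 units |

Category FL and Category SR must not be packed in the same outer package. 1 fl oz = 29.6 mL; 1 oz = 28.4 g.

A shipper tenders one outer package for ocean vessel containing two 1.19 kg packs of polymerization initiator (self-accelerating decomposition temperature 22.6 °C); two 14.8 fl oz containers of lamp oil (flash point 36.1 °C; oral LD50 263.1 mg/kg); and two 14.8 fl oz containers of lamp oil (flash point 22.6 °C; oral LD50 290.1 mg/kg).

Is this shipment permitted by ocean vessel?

No

Polymerization initiator: self-accelerating decomposition temperature 22.6 °C < 50 °C → Category SR (Self-Reactive).
Flash point 36.1 °C meets the Category FL criterion (Flammable Liquid), so the lamp oil is Category FL.
With flash point 22.6 °C (< 60 °C), the lamp oil falls in Category FL.
Total Category FL: (two 14.8 fl oz containers = 876.16 mL) + (two 14.8 fl oz containers = 876.16 mL) = 1752.32 mL.
1752.32 mL ≤ 2.5 L (ocean vessel limit, Category FL) — within limit.
Category SR quantity: two 1.19 kg packs = 2.38 kg.
That is within the Category SR ocean vessel limit of 2.5 kg.
Category FL and Category SR may not share an outer package.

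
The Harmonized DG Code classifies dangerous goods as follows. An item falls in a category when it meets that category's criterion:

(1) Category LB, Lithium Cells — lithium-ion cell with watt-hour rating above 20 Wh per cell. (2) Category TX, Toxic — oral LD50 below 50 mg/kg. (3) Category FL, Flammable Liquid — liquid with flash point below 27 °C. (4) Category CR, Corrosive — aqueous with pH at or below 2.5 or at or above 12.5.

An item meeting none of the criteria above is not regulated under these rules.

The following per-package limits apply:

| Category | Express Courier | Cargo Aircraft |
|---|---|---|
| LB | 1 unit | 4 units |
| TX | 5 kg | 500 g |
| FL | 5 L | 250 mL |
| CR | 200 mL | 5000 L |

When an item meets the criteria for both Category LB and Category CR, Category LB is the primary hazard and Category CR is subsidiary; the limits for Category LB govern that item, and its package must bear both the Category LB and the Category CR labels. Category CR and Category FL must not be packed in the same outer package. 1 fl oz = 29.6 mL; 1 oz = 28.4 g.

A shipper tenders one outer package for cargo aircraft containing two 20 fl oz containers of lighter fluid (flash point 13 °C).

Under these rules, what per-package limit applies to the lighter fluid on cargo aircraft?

The lighter fluid has flash point 13 °C, which is < 27 °C, so it is Category FL (Flammable Liquid).
The cargo aircraft limit for Category FL is 250 mL.

250 mL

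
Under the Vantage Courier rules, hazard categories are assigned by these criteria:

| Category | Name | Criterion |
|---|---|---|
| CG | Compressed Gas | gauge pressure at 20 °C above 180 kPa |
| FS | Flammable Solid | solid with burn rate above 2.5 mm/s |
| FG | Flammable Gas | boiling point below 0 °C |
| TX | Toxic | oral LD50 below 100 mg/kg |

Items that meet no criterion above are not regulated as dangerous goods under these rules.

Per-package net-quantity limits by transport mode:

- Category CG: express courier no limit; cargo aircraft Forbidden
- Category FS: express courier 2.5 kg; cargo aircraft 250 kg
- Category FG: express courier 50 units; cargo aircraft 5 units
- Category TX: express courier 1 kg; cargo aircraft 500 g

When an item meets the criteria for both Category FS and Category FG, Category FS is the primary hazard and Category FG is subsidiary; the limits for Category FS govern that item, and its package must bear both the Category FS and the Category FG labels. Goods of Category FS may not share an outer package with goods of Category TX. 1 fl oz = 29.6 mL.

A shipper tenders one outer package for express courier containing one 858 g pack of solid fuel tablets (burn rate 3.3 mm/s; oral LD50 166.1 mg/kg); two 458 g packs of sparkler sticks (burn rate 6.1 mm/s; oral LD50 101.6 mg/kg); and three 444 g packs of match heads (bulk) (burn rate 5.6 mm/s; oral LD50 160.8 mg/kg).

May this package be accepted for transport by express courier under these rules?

No

With burn rate 3.3 mm/s (> 2.5 mm/s), the solid fuel tablets fall in Category FS.
The sparkler sticks have burn rate 6.1 mm/s, which is > 2.5 mm/s, so they are Category FS (Flammable Solid).
With burn rate 5.6 mm/s (> 2.5 mm/s), the match heads (bulk) fall in Category FS.
Total Category FS: 858 g + (two 458 g packs = 916 g) + (three 444 g packs = 1.332 kg) = 3.106 kg.
That exceeds the Category FS express courier limit of 2.5 kg.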